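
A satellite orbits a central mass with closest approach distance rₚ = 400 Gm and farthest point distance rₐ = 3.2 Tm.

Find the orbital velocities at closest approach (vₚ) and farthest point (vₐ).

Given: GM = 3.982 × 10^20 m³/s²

Convert to SI: rₚ = 400 Gm = 4e+11 m; rₐ = 3.2 Tm = 3.2e+12 m.
Use the vis-viva equation v² = GM(2/r − 1/a) with a = (rₚ + rₐ)/2 = (4e+11 + 3.2e+12)/2 = 1.8e+12 m.
vₚ = √(GM · (2/rₚ − 1/a)) = √(3.982e+20 · (2/4e+11 − 1/1.8e+12)) m/s ≈ 4.207e+04 m/s = 42.07 km/s.
vₐ = √(GM · (2/rₐ − 1/a)) = √(3.982e+20 · (2/3.2e+12 − 1/1.8e+12)) m/s ≈ 5259 m/s = 5.259 km/s.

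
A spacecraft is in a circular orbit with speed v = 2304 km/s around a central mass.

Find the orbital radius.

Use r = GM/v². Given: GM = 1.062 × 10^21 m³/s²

Convert to SI: v = 2304 km/s = 2.304e+06 m/s.
For a circular orbit, v² = GM / r, so r = GM / v².
r = 1.062e+21 / (2.304e+06)² m ≈ 2.001e+08 m = 200.1 Mm.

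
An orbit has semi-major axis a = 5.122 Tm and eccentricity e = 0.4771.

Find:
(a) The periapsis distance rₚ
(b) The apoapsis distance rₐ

Convert to SI: a = 5.122 Tm = 5.122e+12 m.
(a) rₚ = a(1 − e) = 5.122e+12 · (1 − 0.4771) = 5.122e+12 · 0.5229 ≈ 2.678e+12 m = 2.678 Tm.
(b) rₐ = a(1 + e) = 5.122e+12 · (1 + 0.4771) = 5.122e+12 · 1.4771 ≈ 7.566e+12 m = 7.566 Tm.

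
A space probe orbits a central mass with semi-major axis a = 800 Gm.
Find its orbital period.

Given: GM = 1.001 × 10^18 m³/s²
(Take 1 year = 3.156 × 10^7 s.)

Convert to SI: a = 800 Gm = 8e+11 m.
Kepler's third law: T = 2π √(a³ / GM).
Substituting a = 8e+11 m and GM = 1.001e+18 m³/s²:
T = 2π √((8e+11)³ / 1.001e+18) s
T ≈ 4.494e+09 s = 142.4 years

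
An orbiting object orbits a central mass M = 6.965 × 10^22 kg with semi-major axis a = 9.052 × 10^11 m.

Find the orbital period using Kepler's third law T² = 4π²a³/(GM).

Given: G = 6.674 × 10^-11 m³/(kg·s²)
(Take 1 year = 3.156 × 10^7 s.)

GM = G · M = 6.674e-11 · 6.965e+22 = 4.64844e+12 m³/s².
Kepler's third law: T = 2π √(a³ / GM).
Substituting a = 9.052e+11 m and GM = 4.64844e+12 m³/s²:
T = 2π √((9.052e+11)³ / 4.64844e+12) s
T ≈ 2.51e+12 s = 7.953e+04 years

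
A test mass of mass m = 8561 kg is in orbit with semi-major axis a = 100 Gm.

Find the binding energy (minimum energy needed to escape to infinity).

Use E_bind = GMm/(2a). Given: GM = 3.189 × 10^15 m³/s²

Convert to SI: a = 100 Gm = 1e+11 m.
Total orbital energy is E = −GMm/(2a); binding energy is E_bind = −E = GMm/(2a).
E_bind = 3.189e+15 · 8561 / (2 · 1e+11) J ≈ 1.365e+08 J = 136.5 MJ.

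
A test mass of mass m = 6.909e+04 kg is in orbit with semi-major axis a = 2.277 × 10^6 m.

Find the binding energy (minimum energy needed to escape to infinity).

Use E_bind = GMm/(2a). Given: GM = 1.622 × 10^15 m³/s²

Total orbital energy is E = −GMm/(2a); binding energy is E_bind = −E = GMm/(2a).
E_bind = 1.622e+15 · 6.909e+04 / (2 · 2.277e+06) J ≈ 2.461e+13 J = 24.61 TJ.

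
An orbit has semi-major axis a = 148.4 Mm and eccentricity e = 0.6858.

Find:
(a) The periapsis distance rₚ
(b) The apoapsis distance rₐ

Convert to SI: a = 148.4 Mm = 1.484e+08 m.
(a) rₚ = a(1 − e) = 1.484e+08 · (1 − 0.6858) = 1.484e+08 · 0.3142 ≈ 4.663e+07 m = 46.63 Mm.
(b) rₐ = a(1 + e) = 1.484e+08 · (1 + 0.6858) = 1.484e+08 · 1.6858 ≈ 2.502e+08 m = 250.2 Mm.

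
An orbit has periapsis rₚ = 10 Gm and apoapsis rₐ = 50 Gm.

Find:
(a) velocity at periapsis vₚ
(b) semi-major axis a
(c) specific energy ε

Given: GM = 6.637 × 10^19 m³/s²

Convert to SI: rₚ = 10 Gm = 1e+10 m; rₐ = 50 Gm = 5e+10 m.
(a) With a = (rₚ + rₐ)/2 = 3e+10 m, vₚ = √(GM (2/rₚ − 1/a)) = √(6.637e+19 · (2/1e+10 − 1/3e+10)) m/s ≈ 1.052e+05 m/s
(b) a = (rₚ + rₐ)/2 = (1e+10 + 5e+10)/2 ≈ 3e+10 m
(c) With a = (rₚ + rₐ)/2 = 3e+10 m, ε = −GM/(2a) = −6.637e+19/(2 · 3e+10) J/kg ≈ -1.106e+09 J/kg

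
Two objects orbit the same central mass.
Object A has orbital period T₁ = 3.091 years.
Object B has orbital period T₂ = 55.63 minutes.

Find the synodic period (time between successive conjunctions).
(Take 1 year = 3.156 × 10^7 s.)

Convert to SI: T₁ = 3.091 years = 9.7552e+07 s; T₂ = 55.63 minutes = 3337.8 s.
T_syn = |T₁ · T₂ / (T₁ − T₂)|.
T_syn = |9.7552e+07 · 3337.8 / (9.7552e+07 − 3337.8)| s ≈ 3338 s = 55.63 minutes.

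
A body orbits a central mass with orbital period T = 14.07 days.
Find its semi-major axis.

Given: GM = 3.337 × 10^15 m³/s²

Convert to SI: T = 14.07 days = 1.21565e+06 s.
Invert Kepler's third law: a = (GM · T² / (4π²))^(1/3).
Substituting T = 1.21565e+06 s and GM = 3.337e+15 m³/s²:
a = (3.337e+15 · (1.21565e+06)² / (4π²))^(1/3) m
a ≈ 4.999e+08 m = 499.9 Mm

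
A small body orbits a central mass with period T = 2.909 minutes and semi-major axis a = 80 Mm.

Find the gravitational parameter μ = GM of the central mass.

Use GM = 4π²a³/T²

Convert to SI: T = 2.909 minutes = 174.54 s; a = 80 Mm = 8e+07 m.
GM = 4π² · a³ / T².
GM = 4π² · (8e+07)³ / (174.54)² m³/s² ≈ 6.635e+20 m³/s² = 6.635 × 10^20 m³/s².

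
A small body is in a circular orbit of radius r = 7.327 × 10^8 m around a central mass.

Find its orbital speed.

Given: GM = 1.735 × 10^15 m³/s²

For a circular orbit, gravity supplies the centripetal force, so v = √(GM / r).
v = √(1.735e+15 / 7.327e+08) m/s ≈ 1539 m/s = 1.539 km/s.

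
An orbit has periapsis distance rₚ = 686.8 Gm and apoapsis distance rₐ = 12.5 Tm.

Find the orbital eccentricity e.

Convert to SI: rₚ = 686.8 Gm = 6.868e+11 m; rₐ = 12.5 Tm = 1.25e+13 m.
e = (rₐ − rₚ) / (rₐ + rₚ).
e = (1.25e+13 − 6.868e+11) / (1.25e+13 + 6.868e+11) = 1.18132e+13 / 1.31868e+13 ≈ 0.8958.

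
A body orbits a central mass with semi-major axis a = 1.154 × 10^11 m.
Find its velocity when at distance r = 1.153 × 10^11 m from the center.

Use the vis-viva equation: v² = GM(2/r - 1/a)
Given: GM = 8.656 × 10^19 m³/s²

Vis-viva: v = √(GM · (2/r − 1/a)).
2/r − 1/a = 2/1.153e+11 − 1/1.154e+11 = 8.68054e-12 m⁻¹.
v = √(8.656e+19 · 8.68054e-12) m/s ≈ 2.741e+04 m/s = 27.41 km/s.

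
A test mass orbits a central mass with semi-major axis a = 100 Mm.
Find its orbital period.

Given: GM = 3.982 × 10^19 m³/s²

Convert to SI: a = 100 Mm = 1e+08 m.
Kepler's third law: T = 2π √(a³ / GM).
Substituting a = 1e+08 m and GM = 3.982e+19 m³/s²:
T = 2π √((1e+08)³ / 3.982e+19) s
T ≈ 995.7 s = 16.6 minutes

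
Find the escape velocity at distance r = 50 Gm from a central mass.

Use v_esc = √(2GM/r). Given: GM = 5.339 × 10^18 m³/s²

Convert to SI: r = 50 Gm = 5e+10 m.
Escape velocity comes from setting total energy to zero: ½v² − GM/r = 0 ⇒ v_esc = √(2GM / r).
v_esc = √(2 · 5.339e+18 / 5e+10) m/s ≈ 1.461e+04 m/s = 14.61 km/s.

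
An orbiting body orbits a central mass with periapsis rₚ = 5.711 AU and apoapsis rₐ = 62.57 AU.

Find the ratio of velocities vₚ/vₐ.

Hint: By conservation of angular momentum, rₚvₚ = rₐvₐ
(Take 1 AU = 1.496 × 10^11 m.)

Convert to SI: rₚ = 5.711 AU = 8.54366e+11 m; rₐ = 62.57 AU = 9.36047e+12 m.
Conservation of angular momentum gives rₚvₚ = rₐvₐ, so vₚ/vₐ = rₐ/rₚ.
vₚ/vₐ = 9.36047e+12 / 8.54366e+11 ≈ 10.96.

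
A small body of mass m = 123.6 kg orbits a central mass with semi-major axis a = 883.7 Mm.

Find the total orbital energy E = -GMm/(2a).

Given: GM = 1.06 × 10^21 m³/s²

Convert to SI: a = 883.7 Mm = 8.837e+08 m.
E = −GMm / (2a).
E = −1.06e+21 · 123.6 / (2 · 8.837e+08) J ≈ -7.413e+13 J = -74.13 TJ.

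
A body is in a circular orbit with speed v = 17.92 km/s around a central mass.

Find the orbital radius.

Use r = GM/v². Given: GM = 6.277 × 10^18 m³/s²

Convert to SI: v = 17.92 km/s = 17920 m/s.
For a circular orbit, v² = GM / r, so r = GM / v².
r = 6.277e+18 / (17920)² m ≈ 1.955e+10 m = 1.955 × 10^10 m.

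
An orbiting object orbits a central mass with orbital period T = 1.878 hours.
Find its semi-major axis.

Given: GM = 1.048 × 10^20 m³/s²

Convert to SI: T = 1.878 hours = 6760.8 s.
Invert Kepler's third law: a = (GM · T² / (4π²))^(1/3).
Substituting T = 6760.8 s and GM = 1.048e+20 m³/s²:
a = (1.048e+20 · (6760.8)² / (4π²))^(1/3) m
a ≈ 4.951e+08 m = 495.1 Mm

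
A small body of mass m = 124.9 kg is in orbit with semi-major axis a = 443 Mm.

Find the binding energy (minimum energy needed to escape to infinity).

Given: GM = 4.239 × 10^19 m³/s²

Convert to SI: a = 443 Mm = 4.43e+08 m.
Total orbital energy is E = −GMm/(2a); binding energy is E_bind = −E = GMm/(2a).
E_bind = 4.239e+19 · 124.9 / (2 · 4.43e+08) J ≈ 5.976e+12 J = 5.976 TJ.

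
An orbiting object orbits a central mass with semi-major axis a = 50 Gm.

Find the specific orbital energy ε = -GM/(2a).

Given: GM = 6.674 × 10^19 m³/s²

Convert to SI: a = 50 Gm = 5e+10 m.
ε = −GM / (2a).
ε = −6.674e+19 / (2 · 5e+10) J/kg ≈ -6.674e+08 J/kg = -667.4 MJ/kg.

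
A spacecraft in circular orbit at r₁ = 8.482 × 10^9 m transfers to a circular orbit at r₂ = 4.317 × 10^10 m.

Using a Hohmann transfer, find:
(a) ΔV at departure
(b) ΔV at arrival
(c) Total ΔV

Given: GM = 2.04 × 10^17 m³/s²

Transfer semi-major axis: a_t = (r₁ + r₂)/2 = (8.482e+09 + 4.317e+10)/2 = 2.5826e+10 m.
Circular speeds: v₁ = √(GM/r₁) = 4904.17 m/s, v₂ = √(GM/r₂) = 2173.82 m/s.
Transfer speeds (vis-viva v² = GM(2/r − 1/a_t)): v₁ᵗ = 6340.57 m/s, v₂ᵗ = 1245.79 m/s.
(a) ΔV₁ = |v₁ᵗ − v₁| ≈ 1436 m/s = 1.436 km/s.
(b) ΔV₂ = |v₂ − v₂ᵗ| ≈ 928 m/s = 928 m/s.
(c) ΔV_total = ΔV₁ + ΔV₂ ≈ 2364 m/s = 2.364 km/s.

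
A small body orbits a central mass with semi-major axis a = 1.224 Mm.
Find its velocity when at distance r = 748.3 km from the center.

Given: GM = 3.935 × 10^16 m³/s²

Convert to SI: a = 1.224 Mm = 1.224e+06 m; r = 748.3 km = 748300 m.
Vis-viva: v = √(GM · (2/r − 1/a)).
2/r − 1/a = 2/748300 − 1/1.224e+06 = 1.85573e-06 m⁻¹.
v = √(3.935e+16 · 1.85573e-06) m/s ≈ 2.702e+05 m/s = 270.2 km/s.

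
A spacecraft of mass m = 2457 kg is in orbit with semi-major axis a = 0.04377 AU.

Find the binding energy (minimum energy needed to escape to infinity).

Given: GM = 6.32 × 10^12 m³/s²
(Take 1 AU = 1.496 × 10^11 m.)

Convert to SI: a = 0.04377 AU = 6.54799e+09 m.
Total orbital energy is E = −GMm/(2a); binding energy is E_bind = −E = GMm/(2a).
E_bind = 6.32e+12 · 2457 / (2 · 6.54799e+09) J ≈ 1.186e+06 J = 1.186 MJ.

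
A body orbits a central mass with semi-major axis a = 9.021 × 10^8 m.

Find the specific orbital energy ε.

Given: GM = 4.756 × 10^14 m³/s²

ε = −GM / (2a).
ε = −4.756e+14 / (2 · 9.021e+08) J/kg ≈ -2.636e+05 J/kg = -263.6 kJ/kg.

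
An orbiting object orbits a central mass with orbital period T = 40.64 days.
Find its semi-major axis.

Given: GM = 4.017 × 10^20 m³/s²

Convert to SI: T = 40.64 days = 3.5113e+06 s.
Invert Kepler's third law: a = (GM · T² / (4π²))^(1/3).
Substituting T = 3.5113e+06 s and GM = 4.017e+20 m³/s²:
a = (4.017e+20 · (3.5113e+06)² / (4π²))^(1/3) m
a ≈ 5.006e+10 m = 5.006 × 10^10 m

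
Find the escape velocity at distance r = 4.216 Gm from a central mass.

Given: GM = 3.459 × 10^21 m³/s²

Convert to SI: r = 4.216 Gm = 4.216e+09 m.
Escape velocity comes from setting total energy to zero: ½v² − GM/r = 0 ⇒ v_esc = √(2GM / r).
v_esc = √(2 · 3.459e+21 / 4.216e+09) m/s ≈ 1.281e+06 m/s = 1281 km/s.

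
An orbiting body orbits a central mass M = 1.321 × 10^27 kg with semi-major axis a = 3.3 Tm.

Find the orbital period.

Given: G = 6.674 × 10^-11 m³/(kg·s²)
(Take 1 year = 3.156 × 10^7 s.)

Convert to SI: a = 3.3 Tm = 3.3e+12 m.
GM = G · M = 6.674e-11 · 1.321e+27 = 8.81635e+16 m³/s².
Kepler's third law: T = 2π √(a³ / GM).
Substituting a = 3.3e+12 m and GM = 8.81635e+16 m³/s²:
T = 2π √((3.3e+12)³ / 8.81635e+16) s
T ≈ 1.269e+11 s = 4019 years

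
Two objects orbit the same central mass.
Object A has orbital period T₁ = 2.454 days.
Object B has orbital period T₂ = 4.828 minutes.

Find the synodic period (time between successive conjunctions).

Convert to SI: T₁ = 2.454 days = 212026 s; T₂ = 4.828 minutes = 289.68 s.
T_syn = |T₁ · T₂ / (T₁ − T₂)|.
T_syn = |212026 · 289.68 / (212026 − 289.68)| s ≈ 290.1 s = 4.835 minutes.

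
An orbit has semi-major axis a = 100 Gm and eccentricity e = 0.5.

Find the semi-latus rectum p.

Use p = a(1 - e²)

Convert to SI: a = 100 Gm = 1e+11 m.
p = a (1 − e²).
p = 1e+11 · (1 − (0.5)²) = 1e+11 · 0.75 ≈ 7.5e+10 m = 75 Gm.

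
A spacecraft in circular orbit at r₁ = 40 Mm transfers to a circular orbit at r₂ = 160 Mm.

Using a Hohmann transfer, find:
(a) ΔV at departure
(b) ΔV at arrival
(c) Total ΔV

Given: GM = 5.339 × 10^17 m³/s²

Convert to SI: r₁ = 40 Mm = 4e+07 m; r₂ = 160 Mm = 1.6e+08 m.
Transfer semi-major axis: a_t = (r₁ + r₂)/2 = (4e+07 + 1.6e+08)/2 = 1e+08 m.
Circular speeds: v₁ = √(GM/r₁) = 115531 m/s, v₂ = √(GM/r₂) = 57765.7 m/s.
Transfer speeds (vis-viva v² = GM(2/r − 1/a_t)): v₁ᵗ = 146137 m/s, v₂ᵗ = 36534.2 m/s.
(a) ΔV₁ = |v₁ᵗ − v₁| ≈ 3.061e+04 m/s = 30.61 km/s.
(b) ΔV₂ = |v₂ − v₂ᵗ| ≈ 2.123e+04 m/s = 21.23 km/s.
(c) ΔV_total = ΔV₁ + ΔV₂ ≈ 5.184e+04 m/s = 51.84 km/s.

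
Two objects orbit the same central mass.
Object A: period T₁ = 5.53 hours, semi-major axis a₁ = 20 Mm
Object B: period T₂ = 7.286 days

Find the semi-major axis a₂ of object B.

Convert to SI: T₁ = 5.53 hours = 19908 s; a₁ = 20 Mm = 2e+07 m; T₂ = 7.286 days = 629510 s.
Kepler's third law: (T₁/T₂)² = (a₁/a₂)³ ⇒ a₂ = a₁ · (T₂/T₁)^(2/3).
T₂/T₁ = 629510 / 19908 = 31.621.
a₂ = 2e+07 · (31.621)^(2/3) m ≈ 2e+08 m = 200 Mm.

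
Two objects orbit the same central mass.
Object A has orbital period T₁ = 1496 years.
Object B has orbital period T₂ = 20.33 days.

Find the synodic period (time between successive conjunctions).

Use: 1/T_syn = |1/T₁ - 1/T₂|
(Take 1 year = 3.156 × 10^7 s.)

Convert to SI: T₁ = 1496 years = 4.72138e+10 s; T₂ = 20.33 days = 1.75651e+06 s.
T_syn = |T₁ · T₂ / (T₁ − T₂)|.
T_syn = |4.72138e+10 · 1.75651e+06 / (4.72138e+10 − 1.75651e+06)| s ≈ 1.757e+06 s = 20.33 days.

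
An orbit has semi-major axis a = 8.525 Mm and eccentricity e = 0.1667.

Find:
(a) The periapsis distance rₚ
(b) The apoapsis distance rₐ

Convert to SI: a = 8.525 Mm = 8.525e+06 m.
(a) rₚ = a(1 − e) = 8.525e+06 · (1 − 0.1667) = 8.525e+06 · 0.8333 ≈ 7.104e+06 m = 7.104 Mm.
(b) rₐ = a(1 + e) = 8.525e+06 · (1 + 0.1667) = 8.525e+06 · 1.1667 ≈ 9.946e+06 m = 9.946 Mm.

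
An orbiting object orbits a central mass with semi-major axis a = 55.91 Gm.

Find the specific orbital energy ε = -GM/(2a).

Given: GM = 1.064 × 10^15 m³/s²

Convert to SI: a = 55.91 Gm = 5.591e+10 m.
ε = −GM / (2a).
ε = −1.064e+15 / (2 · 5.591e+10) J/kg ≈ -9515 J/kg = -9.515 kJ/kg.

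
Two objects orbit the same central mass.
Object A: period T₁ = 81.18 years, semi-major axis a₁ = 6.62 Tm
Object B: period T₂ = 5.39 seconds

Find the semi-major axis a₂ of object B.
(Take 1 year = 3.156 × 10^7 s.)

Convert to SI: T₁ = 81.18 years = 2.56204e+09 s; a₁ = 6.62 Tm = 6.62e+12 m.
Kepler's third law: (T₁/T₂)² = (a₁/a₂)³ ⇒ a₂ = a₁ · (T₂/T₁)^(2/3).
T₂/T₁ = 5.39 / 2.56204e+09 = 2.10379e-09.
a₂ = 6.62e+12 · (2.10379e-09)^(2/3) m ≈ 1.087e+07 m = 10.87 Mm.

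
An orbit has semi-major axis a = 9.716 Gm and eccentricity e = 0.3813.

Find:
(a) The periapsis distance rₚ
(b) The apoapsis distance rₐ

Convert to SI: a = 9.716 Gm = 9.716e+09 m.
(a) rₚ = a(1 − e) = 9.716e+09 · (1 − 0.3813) = 9.716e+09 · 0.6187 ≈ 6.011e+09 m = 6.011 Gm.
(b) rₐ = a(1 + e) = 9.716e+09 · (1 + 0.3813) = 9.716e+09 · 1.3813 ≈ 1.342e+10 m = 13.42 Gm.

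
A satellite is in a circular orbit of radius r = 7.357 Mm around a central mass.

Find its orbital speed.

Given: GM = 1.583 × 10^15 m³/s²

Convert to SI: r = 7.357 Mm = 7.357e+06 m.
For a circular orbit, gravity supplies the centripetal force, so v = √(GM / r).
v = √(1.583e+15 / 7.357e+06) m/s ≈ 1.467e+04 m/s = 14.67 km/s.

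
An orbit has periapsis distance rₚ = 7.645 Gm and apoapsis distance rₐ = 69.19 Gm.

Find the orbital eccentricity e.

Convert to SI: rₚ = 7.645 Gm = 7.645e+09 m; rₐ = 69.19 Gm = 6.919e+10 m.
e = (rₐ − rₚ) / (rₐ + rₚ).
e = (6.919e+10 − 7.645e+09) / (6.919e+10 + 7.645e+09) = 6.1545e+10 / 7.6835e+10 ≈ 0.801.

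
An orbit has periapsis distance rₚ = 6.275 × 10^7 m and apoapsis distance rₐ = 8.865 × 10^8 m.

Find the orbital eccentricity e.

e = (rₐ − rₚ) / (rₐ + rₚ).
e = (8.865e+08 − 6.275e+07) / (8.865e+08 + 6.275e+07) = 8.2375e+08 / 9.4925e+08 ≈ 0.8678.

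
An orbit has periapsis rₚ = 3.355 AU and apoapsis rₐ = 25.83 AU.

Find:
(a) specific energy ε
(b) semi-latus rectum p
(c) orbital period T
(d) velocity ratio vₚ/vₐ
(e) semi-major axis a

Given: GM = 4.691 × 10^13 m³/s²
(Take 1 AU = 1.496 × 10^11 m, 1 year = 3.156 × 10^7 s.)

Convert to SI: rₚ = 3.355 AU = 5.01908e+11 m; rₐ = 25.83 AU = 3.86417e+12 m.
(a) With a = (rₚ + rₐ)/2 = 2.18304e+12 m, ε = −GM/(2a) = −4.691e+13/(2 · 2.18304e+12) J/kg ≈ -10.74 J/kg
(b) From a = (rₚ + rₐ)/2 = 2.18304e+12 m and e = (rₐ − rₚ)/(rₐ + rₚ) = 0.770087, p = a(1 − e²) = 2.18304e+12 · (1 − (0.770087)²) ≈ 8.884e+11 m
(c) With a = (rₚ + rₐ)/2 = 2.18304e+12 m, T = 2π √(a³/GM) = 2π √((2.18304e+12)³/4.691e+13) s ≈ 2.959e+12 s
(d) Conservation of angular momentum (rₚvₚ = rₐvₐ) gives vₚ/vₐ = rₐ/rₚ = 3.86417e+12/5.01908e+11 ≈ 7.699
(e) a = (rₚ + rₐ)/2 = (5.01908e+11 + 3.86417e+12)/2 ≈ 2.183e+12 m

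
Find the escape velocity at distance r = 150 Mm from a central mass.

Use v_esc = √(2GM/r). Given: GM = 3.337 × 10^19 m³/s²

Convert to SI: r = 150 Mm = 1.5e+08 m.
Escape velocity comes from setting total energy to zero: ½v² − GM/r = 0 ⇒ v_esc = √(2GM / r).
v_esc = √(2 · 3.337e+19 / 1.5e+08) m/s ≈ 6.67e+05 m/s = 667 km/s.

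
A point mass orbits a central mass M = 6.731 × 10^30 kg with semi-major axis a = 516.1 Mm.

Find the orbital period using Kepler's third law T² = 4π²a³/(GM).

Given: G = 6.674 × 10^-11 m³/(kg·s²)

Convert to SI: a = 516.1 Mm = 5.161e+08 m.
GM = G · M = 6.674e-11 · 6.731e+30 = 4.49227e+20 m³/s².
Kepler's third law: T = 2π √(a³ / GM).
Substituting a = 5.161e+08 m and GM = 4.49227e+20 m³/s²:
T = 2π √((5.161e+08)³ / 4.49227e+20) s
T ≈ 3476 s = 57.93 minutes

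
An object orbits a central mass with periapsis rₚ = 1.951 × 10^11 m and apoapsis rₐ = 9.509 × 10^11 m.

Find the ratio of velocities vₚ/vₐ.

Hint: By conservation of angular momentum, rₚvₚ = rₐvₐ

Conservation of angular momentum gives rₚvₚ = rₐvₐ, so vₚ/vₐ = rₐ/rₚ.
vₚ/vₐ = 9.509e+11 / 1.951e+11 ≈ 4.874.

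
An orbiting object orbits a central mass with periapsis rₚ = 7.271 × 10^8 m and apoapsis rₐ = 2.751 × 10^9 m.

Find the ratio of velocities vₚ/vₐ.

Conservation of angular momentum gives rₚvₚ = rₐvₐ, so vₚ/vₐ = rₐ/rₚ.
vₚ/vₐ = 2.751e+09 / 7.271e+08 ≈ 3.784.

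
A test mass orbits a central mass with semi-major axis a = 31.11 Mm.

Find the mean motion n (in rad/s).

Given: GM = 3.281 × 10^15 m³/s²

Convert to SI: a = 31.11 Mm = 3.111e+07 m.
n = √(GM / a³).
n = √(3.281e+15 / (3.111e+07)³) rad/s ≈ 0.0003301 rad/s.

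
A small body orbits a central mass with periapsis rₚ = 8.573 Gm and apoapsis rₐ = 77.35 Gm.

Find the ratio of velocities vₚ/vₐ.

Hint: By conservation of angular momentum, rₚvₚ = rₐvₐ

Convert to SI: rₚ = 8.573 Gm = 8.573e+09 m; rₐ = 77.35 Gm = 7.735e+10 m.
Conservation of angular momentum gives rₚvₚ = rₐvₐ, so vₚ/vₐ = rₐ/rₚ.
vₚ/vₐ = 7.735e+10 / 8.573e+09 ≈ 9.023.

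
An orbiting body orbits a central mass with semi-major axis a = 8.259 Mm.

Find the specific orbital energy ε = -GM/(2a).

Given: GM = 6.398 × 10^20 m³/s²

Convert to SI: a = 8.259 Mm = 8.259e+06 m.
ε = −GM / (2a).
ε = −6.398e+20 / (2 · 8.259e+06) J/kg ≈ -3.873e+13 J/kg = -3.873e+04 GJ/kg.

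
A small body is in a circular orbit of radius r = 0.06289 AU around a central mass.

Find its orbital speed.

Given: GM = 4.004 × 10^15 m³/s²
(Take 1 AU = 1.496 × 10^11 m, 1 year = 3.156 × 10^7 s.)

Convert to SI: r = 0.06289 AU = 9.40834e+09 m.
For a circular orbit, gravity supplies the centripetal force, so v = √(GM / r).
v = √(4.004e+15 / 9.40834e+09) m/s ≈ 652.4 m/s = 0.1376 AU/year.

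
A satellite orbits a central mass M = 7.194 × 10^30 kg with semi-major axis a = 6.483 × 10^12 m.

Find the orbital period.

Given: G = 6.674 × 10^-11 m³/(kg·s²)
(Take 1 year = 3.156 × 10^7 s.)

GM = G · M = 6.674e-11 · 7.194e+30 = 4.80128e+20 m³/s².
Kepler's third law: T = 2π √(a³ / GM).
Substituting a = 6.483e+12 m and GM = 4.80128e+20 m³/s²:
T = 2π √((6.483e+12)³ / 4.80128e+20) s
T ≈ 4.733e+09 s = 150 years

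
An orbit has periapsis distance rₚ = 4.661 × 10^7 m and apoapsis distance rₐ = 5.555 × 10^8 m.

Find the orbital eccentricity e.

e = (rₐ − rₚ) / (rₐ + rₚ).
e = (5.555e+08 − 4.661e+07) / (5.555e+08 + 4.661e+07) = 5.0889e+08 / 6.0211e+08 ≈ 0.8452.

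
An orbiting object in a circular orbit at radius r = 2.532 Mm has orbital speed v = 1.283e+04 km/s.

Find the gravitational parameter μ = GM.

Convert to SI: r = 2.532 Mm = 2.532e+06 m; v = 1.283e+04 km/s = 1.283e+07 m/s.
For a circular orbit v² = GM/r, so GM = v² · r.
GM = (1.283e+07)² · 2.532e+06 m³/s² ≈ 4.168e+20 m³/s² = 4.168 × 10^20 m³/s².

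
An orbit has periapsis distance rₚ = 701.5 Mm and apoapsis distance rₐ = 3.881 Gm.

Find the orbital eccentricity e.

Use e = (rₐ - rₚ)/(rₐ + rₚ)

Convert to SI: rₚ = 701.5 Mm = 7.015e+08 m; rₐ = 3.881 Gm = 3.881e+09 m.
e = (rₐ − rₚ) / (rₐ + rₚ).
e = (3.881e+09 − 7.015e+08) / (3.881e+09 + 7.015e+08) = 3.1795e+09 / 4.5825e+09 ≈ 0.6938.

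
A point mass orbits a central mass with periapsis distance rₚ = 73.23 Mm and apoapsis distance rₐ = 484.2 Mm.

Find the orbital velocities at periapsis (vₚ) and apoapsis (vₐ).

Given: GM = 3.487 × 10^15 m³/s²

Convert to SI: rₚ = 73.23 Mm = 7.323e+07 m; rₐ = 484.2 Mm = 4.842e+08 m.
Use the vis-viva equation v² = GM(2/r − 1/a) with a = (rₚ + rₐ)/2 = (7.323e+07 + 4.842e+08)/2 = 2.78715e+08 m.
vₚ = √(GM · (2/rₚ − 1/a)) = √(3.487e+15 · (2/7.323e+07 − 1/2.78715e+08)) m/s ≈ 9095 m/s = 9.095 km/s.
vₐ = √(GM · (2/rₐ − 1/a)) = √(3.487e+15 · (2/4.842e+08 − 1/2.78715e+08)) m/s ≈ 1376 m/s = 1.376 km/s.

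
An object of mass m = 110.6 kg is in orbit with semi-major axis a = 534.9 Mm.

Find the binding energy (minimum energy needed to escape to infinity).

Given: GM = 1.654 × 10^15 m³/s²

Convert to SI: a = 534.9 Mm = 5.349e+08 m.
Total orbital energy is E = −GMm/(2a); binding energy is E_bind = −E = GMm/(2a).
E_bind = 1.654e+15 · 110.6 / (2 · 5.349e+08) J ≈ 1.71e+08 J = 171 MJ.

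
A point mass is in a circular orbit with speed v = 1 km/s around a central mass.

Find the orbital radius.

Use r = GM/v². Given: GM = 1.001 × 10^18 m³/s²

Convert to SI: v = 1 km/s = 1000 m/s.
For a circular orbit, v² = GM / r, so r = GM / v².
r = 1.001e+18 / (1000)² m ≈ 1.001e+12 m = 1.001 Tm.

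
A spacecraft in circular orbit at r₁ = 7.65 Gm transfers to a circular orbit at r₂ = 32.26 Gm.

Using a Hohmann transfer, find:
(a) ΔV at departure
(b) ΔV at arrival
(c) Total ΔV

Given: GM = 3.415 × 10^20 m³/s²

Convert to SI: r₁ = 7.65 Gm = 7.65e+09 m; r₂ = 32.26 Gm = 3.226e+10 m.
Transfer semi-major axis: a_t = (r₁ + r₂)/2 = (7.65e+09 + 3.226e+10)/2 = 1.9955e+10 m.
Circular speeds: v₁ = √(GM/r₁) = 211283 m/s, v₂ = √(GM/r₂) = 102888 m/s.
Transfer speeds (vis-viva v² = GM(2/r − 1/a_t)): v₁ᵗ = 268640 m/s, v₂ᵗ = 63704.2 m/s.
(a) ΔV₁ = |v₁ᵗ − v₁| ≈ 5.736e+04 m/s = 57.36 km/s.
(b) ΔV₂ = |v₂ − v₂ᵗ| ≈ 3.918e+04 m/s = 39.18 km/s.
(c) ΔV_total = ΔV₁ + ΔV₂ ≈ 9.654e+04 m/s = 96.54 km/s.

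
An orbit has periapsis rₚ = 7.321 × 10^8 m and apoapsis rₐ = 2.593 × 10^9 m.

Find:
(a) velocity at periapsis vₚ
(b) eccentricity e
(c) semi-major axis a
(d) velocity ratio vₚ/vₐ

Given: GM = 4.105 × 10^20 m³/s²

(a) With a = (rₚ + rₐ)/2 = 1.66255e+09 m, vₚ = √(GM (2/rₚ − 1/a)) = √(4.105e+20 · (2/7.321e+08 − 1/1.66255e+09)) m/s ≈ 9.352e+05 m/s
(b) e = (rₐ − rₚ)/(rₐ + rₚ) = (2.593e+09 − 7.321e+08)/(2.593e+09 + 7.321e+08) ≈ 0.5597
(c) a = (rₚ + rₐ)/2 = (7.321e+08 + 2.593e+09)/2 ≈ 1.663e+09 m
(d) Conservation of angular momentum (rₚvₚ = rₐvₐ) gives vₚ/vₐ = rₐ/rₚ = 2.593e+09/7.321e+08 ≈ 3.542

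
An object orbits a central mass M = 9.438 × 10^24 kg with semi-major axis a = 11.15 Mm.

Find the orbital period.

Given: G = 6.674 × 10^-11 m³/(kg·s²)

Convert to SI: a = 11.15 Mm = 1.115e+07 m.
GM = G · M = 6.674e-11 · 9.438e+24 = 6.29892e+14 m³/s².
Kepler's third law: T = 2π √(a³ / GM).
Substituting a = 1.115e+07 m and GM = 6.29892e+14 m³/s²:
T = 2π √((1.115e+07)³ / 6.29892e+14) s
T ≈ 9321 s = 2.589 hours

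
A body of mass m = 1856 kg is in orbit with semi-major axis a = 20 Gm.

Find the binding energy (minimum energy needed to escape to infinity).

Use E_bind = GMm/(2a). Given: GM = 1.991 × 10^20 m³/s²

Convert to SI: a = 20 Gm = 2e+10 m.
Total orbital energy is E = −GMm/(2a); binding energy is E_bind = −E = GMm/(2a).
E_bind = 1.991e+20 · 1856 / (2 · 2e+10) J ≈ 9.238e+12 J = 9.238 TJ.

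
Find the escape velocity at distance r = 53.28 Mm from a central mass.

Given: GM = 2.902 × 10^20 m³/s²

Convert to SI: r = 53.28 Mm = 5.328e+07 m.
Escape velocity comes from setting total energy to zero: ½v² − GM/r = 0 ⇒ v_esc = √(2GM / r).
v_esc = √(2 · 2.902e+20 / 5.328e+07) m/s ≈ 3.301e+06 m/s = 3301 km/s.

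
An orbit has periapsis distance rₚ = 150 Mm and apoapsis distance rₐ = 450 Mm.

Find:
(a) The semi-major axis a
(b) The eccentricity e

Convert to SI: rₚ = 150 Mm = 1.5e+08 m; rₐ = 450 Mm = 4.5e+08 m.
(a) a = (rₚ + rₐ) / 2 = (1.5e+08 + 4.5e+08) / 2 ≈ 3e+08 m = 300 Mm.
(b) e = (rₐ − rₚ) / (rₐ + rₚ) = (4.5e+08 − 1.5e+08) / (4.5e+08 + 1.5e+08) ≈ 0.5.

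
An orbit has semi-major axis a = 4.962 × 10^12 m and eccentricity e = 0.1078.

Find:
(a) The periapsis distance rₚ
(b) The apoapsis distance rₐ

(a) rₚ = a(1 − e) = 4.962e+12 · (1 − 0.1078) = 4.962e+12 · 0.8922 ≈ 4.427e+12 m = 4.427 × 10^12 m.
(b) rₐ = a(1 + e) = 4.962e+12 · (1 + 0.1078) = 4.962e+12 · 1.1078 ≈ 5.497e+12 m = 5.497 × 10^12 m.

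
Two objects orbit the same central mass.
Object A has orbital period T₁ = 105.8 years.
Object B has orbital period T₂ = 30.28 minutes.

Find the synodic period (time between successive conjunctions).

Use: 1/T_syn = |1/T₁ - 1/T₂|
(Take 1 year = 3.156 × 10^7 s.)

Convert to SI: T₁ = 105.8 years = 3.33905e+09 s; T₂ = 30.28 minutes = 1816.8 s.
T_syn = |T₁ · T₂ / (T₁ − T₂)|.
T_syn = |3.33905e+09 · 1816.8 / (3.33905e+09 − 1816.8)| s ≈ 1817 s = 30.28 minutes.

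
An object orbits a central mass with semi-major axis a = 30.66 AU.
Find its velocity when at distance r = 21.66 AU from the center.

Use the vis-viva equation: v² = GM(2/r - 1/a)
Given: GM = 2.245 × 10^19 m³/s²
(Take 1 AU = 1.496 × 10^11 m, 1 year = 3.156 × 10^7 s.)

Convert to SI: a = 30.66 AU = 4.58674e+12 m; r = 21.66 AU = 3.24034e+12 m.
Vis-viva: v = √(GM · (2/r − 1/a)).
2/r − 1/a = 2/3.24034e+12 − 1/4.58674e+12 = 3.992e-13 m⁻¹.
v = √(2.245e+19 · 3.992e-13) m/s ≈ 2994 m/s = 0.6316 AU/year.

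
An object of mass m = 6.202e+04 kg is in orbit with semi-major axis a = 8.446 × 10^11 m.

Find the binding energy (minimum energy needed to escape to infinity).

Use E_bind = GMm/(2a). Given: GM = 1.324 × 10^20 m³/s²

Total orbital energy is E = −GMm/(2a); binding energy is E_bind = −E = GMm/(2a).
E_bind = 1.324e+20 · 6.202e+04 / (2 · 8.446e+11) J ≈ 4.861e+12 J = 4.861 TJ.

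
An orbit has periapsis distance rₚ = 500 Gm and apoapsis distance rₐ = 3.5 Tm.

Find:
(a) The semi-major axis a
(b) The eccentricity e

Convert to SI: rₚ = 500 Gm = 5e+11 m; rₐ = 3.5 Tm = 3.5e+12 m.
(a) a = (rₚ + rₐ) / 2 = (5e+11 + 3.5e+12) / 2 ≈ 2e+12 m = 2 Tm.
(b) e = (rₐ − rₚ) / (rₐ + rₚ) = (3.5e+12 − 5e+11) / (3.5e+12 + 5e+11) ≈ 0.75.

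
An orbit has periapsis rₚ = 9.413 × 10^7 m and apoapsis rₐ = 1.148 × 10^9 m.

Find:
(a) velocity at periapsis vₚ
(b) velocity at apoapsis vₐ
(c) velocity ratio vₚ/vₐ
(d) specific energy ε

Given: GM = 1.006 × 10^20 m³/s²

(a) With a = (rₚ + rₐ)/2 = 6.21065e+08 m, vₚ = √(GM (2/rₚ − 1/a)) = √(1.006e+20 · (2/9.413e+07 − 1/6.21065e+08)) m/s ≈ 1.406e+06 m/s
(b) With a = (rₚ + rₐ)/2 = 6.21065e+08 m, vₐ = √(GM (2/rₐ − 1/a)) = √(1.006e+20 · (2/1.148e+09 − 1/6.21065e+08)) m/s ≈ 1.152e+05 m/s
(c) Conservation of angular momentum (rₚvₚ = rₐvₐ) gives vₚ/vₐ = rₐ/rₚ = 1.148e+09/9.413e+07 ≈ 12.2
(d) With a = (rₚ + rₐ)/2 = 6.21065e+08 m, ε = −GM/(2a) = −1.006e+20/(2 · 6.21065e+08) J/kg ≈ -8.099e+10 J/kg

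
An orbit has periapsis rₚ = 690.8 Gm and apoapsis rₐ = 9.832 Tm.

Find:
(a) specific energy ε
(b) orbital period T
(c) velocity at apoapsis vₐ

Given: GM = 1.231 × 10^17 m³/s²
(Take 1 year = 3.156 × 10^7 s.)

Convert to SI: rₚ = 690.8 Gm = 6.908e+11 m; rₐ = 9.832 Tm = 9.832e+12 m.
(a) With a = (rₚ + rₐ)/2 = 5.2614e+12 m, ε = −GM/(2a) = −1.231e+17/(2 · 5.2614e+12) J/kg ≈ -1.17e+04 J/kg
(b) With a = (rₚ + rₐ)/2 = 5.2614e+12 m, T = 2π √(a³/GM) = 2π √((5.2614e+12)³/1.231e+17) s ≈ 2.161e+11 s
(c) With a = (rₚ + rₐ)/2 = 5.2614e+12 m, vₐ = √(GM (2/rₐ − 1/a)) = √(1.231e+17 · (2/9.832e+12 − 1/5.2614e+12)) m/s ≈ 40.54 m/s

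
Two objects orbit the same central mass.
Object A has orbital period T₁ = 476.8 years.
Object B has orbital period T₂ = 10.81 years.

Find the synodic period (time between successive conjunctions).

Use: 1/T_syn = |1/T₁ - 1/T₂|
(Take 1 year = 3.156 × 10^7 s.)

Convert to SI: T₁ = 476.8 years = 1.50478e+10 s; T₂ = 10.81 years = 3.41164e+08 s.
T_syn = |T₁ · T₂ / (T₁ − T₂)|.
T_syn = |1.50478e+10 · 3.41164e+08 / (1.50478e+10 − 3.41164e+08)| s ≈ 3.491e+08 s = 11.06 years.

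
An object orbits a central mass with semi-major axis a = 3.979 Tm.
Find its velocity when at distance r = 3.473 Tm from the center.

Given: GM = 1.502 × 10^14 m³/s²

Convert to SI: a = 3.979 Tm = 3.979e+12 m; r = 3.473 Tm = 3.473e+12 m.
Vis-viva: v = √(GM · (2/r − 1/a)).
2/r − 1/a = 2/3.473e+12 − 1/3.979e+12 = 3.24552e-13 m⁻¹.
v = √(1.502e+14 · 3.24552e-13) m/s ≈ 6.982 m/s = 6.982 m/s.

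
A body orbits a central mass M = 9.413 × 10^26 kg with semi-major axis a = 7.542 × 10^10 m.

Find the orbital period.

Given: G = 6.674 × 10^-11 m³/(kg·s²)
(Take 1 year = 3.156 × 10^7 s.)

GM = G · M = 6.674e-11 · 9.413e+26 = 6.28224e+16 m³/s².
Kepler's third law: T = 2π √(a³ / GM).
Substituting a = 7.542e+10 m and GM = 6.28224e+16 m³/s²:
T = 2π √((7.542e+10)³ / 6.28224e+16) s
T ≈ 5.192e+08 s = 16.45 years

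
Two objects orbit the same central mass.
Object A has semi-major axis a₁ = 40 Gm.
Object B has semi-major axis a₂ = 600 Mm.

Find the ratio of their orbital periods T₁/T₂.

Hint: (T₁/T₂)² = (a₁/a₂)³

Convert to SI: a₁ = 40 Gm = 4e+10 m; a₂ = 600 Mm = 6e+08 m.
From Kepler's third law, (T₁/T₂)² = (a₁/a₂)³, so T₁/T₂ = (a₁/a₂)^(3/2).
a₁/a₂ = 4e+10 / 6e+08 = 66.6667.
T₁/T₂ = (66.6667)^(3/2) ≈ 544.3.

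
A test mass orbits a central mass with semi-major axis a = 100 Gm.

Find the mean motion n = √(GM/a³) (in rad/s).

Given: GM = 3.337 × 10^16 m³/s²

Convert to SI: a = 100 Gm = 1e+11 m.
n = √(GM / a³).
n = √(3.337e+16 / (1e+11)³) rad/s ≈ 5.777e-09 rad/s.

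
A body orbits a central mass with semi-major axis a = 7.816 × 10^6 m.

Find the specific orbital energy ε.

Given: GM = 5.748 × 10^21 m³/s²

ε = −GM / (2a).
ε = −5.748e+21 / (2 · 7.816e+06) J/kg ≈ -3.677e+14 J/kg = -3.677e+05 GJ/kg.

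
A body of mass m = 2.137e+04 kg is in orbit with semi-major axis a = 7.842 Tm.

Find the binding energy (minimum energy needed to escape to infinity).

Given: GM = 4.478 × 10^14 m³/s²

Convert to SI: a = 7.842 Tm = 7.842e+12 m.
Total orbital energy is E = −GMm/(2a); binding energy is E_bind = −E = GMm/(2a).
E_bind = 4.478e+14 · 2.137e+04 / (2 · 7.842e+12) J ≈ 6.101e+05 J = 610.1 kJ.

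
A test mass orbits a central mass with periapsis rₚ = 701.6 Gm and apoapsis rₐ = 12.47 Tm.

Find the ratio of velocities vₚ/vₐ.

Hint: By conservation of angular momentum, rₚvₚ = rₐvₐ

Convert to SI: rₚ = 701.6 Gm = 7.016e+11 m; rₐ = 12.47 Tm = 1.247e+13 m.
Conservation of angular momentum gives rₚvₚ = rₐvₐ, so vₚ/vₐ = rₐ/rₚ.
vₚ/vₐ = 1.247e+13 / 7.016e+11 ≈ 17.77.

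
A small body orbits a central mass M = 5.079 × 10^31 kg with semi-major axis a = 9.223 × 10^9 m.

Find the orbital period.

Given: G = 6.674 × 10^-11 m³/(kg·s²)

GM = G · M = 6.674e-11 · 5.079e+31 = 3.38972e+21 m³/s².
Kepler's third law: T = 2π √(a³ / GM).
Substituting a = 9.223e+09 m and GM = 3.38972e+21 m³/s²:
T = 2π √((9.223e+09)³ / 3.38972e+21) s
T ≈ 9.559e+04 s = 1.106 days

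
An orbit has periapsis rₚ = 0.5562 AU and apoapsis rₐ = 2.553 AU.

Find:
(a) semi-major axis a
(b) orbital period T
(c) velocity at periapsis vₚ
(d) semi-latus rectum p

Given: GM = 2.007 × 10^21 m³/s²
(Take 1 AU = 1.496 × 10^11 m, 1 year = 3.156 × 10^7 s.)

Convert to SI: rₚ = 0.5562 AU = 8.32075e+10 m; rₐ = 2.553 AU = 3.81929e+11 m.
(a) a = (rₚ + rₐ)/2 = (8.32075e+10 + 3.81929e+11)/2 ≈ 2.326e+11 m
(b) With a = (rₚ + rₐ)/2 = 2.32568e+11 m, T = 2π √(a³/GM) = 2π √((2.32568e+11)³/2.007e+21) s ≈ 1.573e+07 s
(c) With a = (rₚ + rₐ)/2 = 2.32568e+11 m, vₚ = √(GM (2/rₚ − 1/a)) = √(2.007e+21 · (2/8.32075e+10 − 1/2.32568e+11)) m/s ≈ 1.99e+05 m/s
(d) From a = (rₚ + rₐ)/2 = 2.32568e+11 m and e = (rₐ − rₚ)/(rₐ + rₚ) = 0.642223, p = a(1 − e²) = 2.32568e+11 · (1 − (0.642223)²) ≈ 1.366e+11 m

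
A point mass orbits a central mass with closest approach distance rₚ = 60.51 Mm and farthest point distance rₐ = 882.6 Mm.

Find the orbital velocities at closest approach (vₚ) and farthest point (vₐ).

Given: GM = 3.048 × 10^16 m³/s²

Convert to SI: rₚ = 60.51 Mm = 6.051e+07 m; rₐ = 882.6 Mm = 8.826e+08 m.
Use the vis-viva equation v² = GM(2/r − 1/a) with a = (rₚ + rₐ)/2 = (6.051e+07 + 8.826e+08)/2 = 4.71555e+08 m.
vₚ = √(GM · (2/rₚ − 1/a)) = √(3.048e+16 · (2/6.051e+07 − 1/4.71555e+08)) m/s ≈ 3.071e+04 m/s = 30.71 km/s.
vₐ = √(GM · (2/rₐ − 1/a)) = √(3.048e+16 · (2/8.826e+08 − 1/4.71555e+08)) m/s ≈ 2105 m/s = 2.105 km/s.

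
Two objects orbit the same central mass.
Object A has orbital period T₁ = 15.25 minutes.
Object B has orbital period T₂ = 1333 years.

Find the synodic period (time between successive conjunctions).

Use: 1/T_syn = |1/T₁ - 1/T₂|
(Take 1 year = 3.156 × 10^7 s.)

Convert to SI: T₁ = 15.25 minutes = 915 s; T₂ = 1333 years = 4.20695e+10 s.
T_syn = |T₁ · T₂ / (T₁ − T₂)|.
T_syn = |915 · 4.20695e+10 / (915 − 4.20695e+10)| s ≈ 915 s = 15.25 minutes.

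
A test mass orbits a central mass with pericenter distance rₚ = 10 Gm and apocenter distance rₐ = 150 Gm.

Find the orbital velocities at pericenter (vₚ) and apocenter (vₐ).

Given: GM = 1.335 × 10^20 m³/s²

Convert to SI: rₚ = 10 Gm = 1e+10 m; rₐ = 150 Gm = 1.5e+11 m.
Use the vis-viva equation v² = GM(2/r − 1/a) with a = (rₚ + rₐ)/2 = (1e+10 + 1.5e+11)/2 = 8e+10 m.
vₚ = √(GM · (2/rₚ − 1/a)) = √(1.335e+20 · (2/1e+10 − 1/8e+10)) m/s ≈ 1.582e+05 m/s = 158.2 km/s.
vₐ = √(GM · (2/rₐ − 1/a)) = √(1.335e+20 · (2/1.5e+11 − 1/8e+10)) m/s ≈ 1.055e+04 m/s = 10.55 km/s.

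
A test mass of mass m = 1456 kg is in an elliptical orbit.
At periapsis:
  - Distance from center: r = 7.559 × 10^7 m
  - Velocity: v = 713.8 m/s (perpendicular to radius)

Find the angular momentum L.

Since v is perpendicular to r, L = m · v · r.
L = 1456 · 713.8 · 7.559e+07 kg·m²/s ≈ 7.856e+13 kg·m²/s.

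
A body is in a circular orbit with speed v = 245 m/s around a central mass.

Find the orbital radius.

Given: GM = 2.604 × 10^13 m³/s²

For a circular orbit, v² = GM / r, so r = GM / v².
r = 2.604e+13 / (245)² m ≈ 4.338e+08 m = 433.8 Mm.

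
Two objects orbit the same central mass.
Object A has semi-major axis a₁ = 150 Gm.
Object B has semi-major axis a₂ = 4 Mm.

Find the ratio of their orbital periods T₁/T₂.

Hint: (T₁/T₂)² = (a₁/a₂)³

Convert to SI: a₁ = 150 Gm = 1.5e+11 m; a₂ = 4 Mm = 4e+06 m.
From Kepler's third law, (T₁/T₂)² = (a₁/a₂)³, so T₁/T₂ = (a₁/a₂)^(3/2).
a₁/a₂ = 1.5e+11 / 4e+06 = 37500.
T₁/T₂ = (37500)^(3/2) ≈ 7.262e+06.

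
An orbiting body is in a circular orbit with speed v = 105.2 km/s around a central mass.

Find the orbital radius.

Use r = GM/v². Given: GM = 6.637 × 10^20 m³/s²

Convert to SI: v = 105.2 km/s = 105200 m/s.
For a circular orbit, v² = GM / r, so r = GM / v².
r = 6.637e+20 / (105200)² m ≈ 5.997e+10 m = 59.97 Gm.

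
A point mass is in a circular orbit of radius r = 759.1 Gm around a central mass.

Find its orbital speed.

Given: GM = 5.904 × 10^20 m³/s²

Convert to SI: r = 759.1 Gm = 7.591e+11 m.
For a circular orbit, gravity supplies the centripetal force, so v = √(GM / r).
v = √(5.904e+20 / 7.591e+11) m/s ≈ 2.789e+04 m/s = 27.89 km/s.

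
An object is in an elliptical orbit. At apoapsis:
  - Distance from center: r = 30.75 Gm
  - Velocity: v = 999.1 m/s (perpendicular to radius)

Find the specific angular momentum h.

Convert to SI: r = 30.75 Gm = 3.075e+10 m.
With v perpendicular to r, h = r · v.
h = 3.075e+10 · 999.1 m²/s ≈ 3.072e+13 m²/s.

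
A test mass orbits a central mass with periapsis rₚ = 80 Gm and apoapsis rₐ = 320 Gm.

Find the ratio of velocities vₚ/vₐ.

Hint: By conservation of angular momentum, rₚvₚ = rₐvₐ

Convert to SI: rₚ = 80 Gm = 8e+10 m; rₐ = 320 Gm = 3.2e+11 m.
Conservation of angular momentum gives rₚvₚ = rₐvₐ, so vₚ/vₐ = rₐ/rₚ.
vₚ/vₐ = 3.2e+11 / 8e+10 ≈ 4.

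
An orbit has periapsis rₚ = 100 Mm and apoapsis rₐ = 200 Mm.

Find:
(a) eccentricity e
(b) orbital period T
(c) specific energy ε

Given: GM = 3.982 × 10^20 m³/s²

Convert to SI: rₚ = 100 Mm = 1e+08 m; rₐ = 200 Mm = 2e+08 m.
(a) e = (rₐ − rₚ)/(rₐ + rₚ) = (2e+08 − 1e+08)/(2e+08 + 1e+08) ≈ 0.3333
(b) With a = (rₚ + rₐ)/2 = 1.5e+08 m, T = 2π √(a³/GM) = 2π √((1.5e+08)³/3.982e+20) s ≈ 578.5 s
(c) With a = (rₚ + rₐ)/2 = 1.5e+08 m, ε = −GM/(2a) = −3.982e+20/(2 · 1.5e+08) J/kg ≈ -1.327e+12 J/kg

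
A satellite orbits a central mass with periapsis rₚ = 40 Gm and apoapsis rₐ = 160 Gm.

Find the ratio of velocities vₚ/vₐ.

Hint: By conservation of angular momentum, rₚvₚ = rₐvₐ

Convert to SI: rₚ = 40 Gm = 4e+10 m; rₐ = 160 Gm = 1.6e+11 m.
Conservation of angular momentum gives rₚvₚ = rₐvₐ, so vₚ/vₐ = rₐ/rₚ.
vₚ/vₐ = 1.6e+11 / 4e+10 ≈ 4.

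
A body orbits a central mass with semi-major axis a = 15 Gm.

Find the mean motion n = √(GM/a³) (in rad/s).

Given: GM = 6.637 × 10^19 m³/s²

Convert to SI: a = 15 Gm = 1.5e+10 m.
n = √(GM / a³).
n = √(6.637e+19 / (1.5e+10)³) rad/s ≈ 4.435e-06 rad/s.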